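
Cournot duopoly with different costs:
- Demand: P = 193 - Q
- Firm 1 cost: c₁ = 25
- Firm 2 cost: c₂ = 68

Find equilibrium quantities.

q₁* = 70.33, q₂* = 27.33

Work:
Reaction: q₁ = (193 - 25 - q₂)/2
Reaction: q₂ = (193 - 68 - q₁)/2
Solve simultaneously:
q₁* = (193 - 2×25 + 68)/3 = 70.33
q₂* = (193 - 2×68 + 25)/3 = 27.33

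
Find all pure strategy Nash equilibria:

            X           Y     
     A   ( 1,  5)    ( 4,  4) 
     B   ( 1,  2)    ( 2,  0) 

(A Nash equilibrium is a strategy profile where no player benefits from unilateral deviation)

Nash equilibrium: (A, X), (B, X)

Work:
Best responses:
  P1 vs X: payoffs [1, 1] → best response A/B (payoff 1)
  P1 vs Y: payoffs [4, 2] → best response A (payoff 4)
  P2 vs A: payoffs [5, 4] → best response X (payoff 5)
  P2 vs B: payoffs [2, 0] → best response X (payoff 2)
Mutual best responses: (A,X), (B,X) → Nash equilibria.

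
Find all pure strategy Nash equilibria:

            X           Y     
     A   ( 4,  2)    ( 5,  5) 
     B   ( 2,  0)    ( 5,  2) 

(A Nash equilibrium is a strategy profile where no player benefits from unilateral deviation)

Nash equilibrium: (A, Y), (B, Y)

Work:
Best responses:
  P1 vs X: payoffs [4, 2] → best response A (payoff 4)
  P1 vs Y: payoffs [5, 5] → best response A/B (payoff 5)
  P2 vs A: payoffs [2, 5] → best response Y (payoff 5)
  P2 vs B: payoffs [0, 2] → best response Y (payoff 2)
Mutual best responses: (A,Y), (B,Y) → Nash equilibria.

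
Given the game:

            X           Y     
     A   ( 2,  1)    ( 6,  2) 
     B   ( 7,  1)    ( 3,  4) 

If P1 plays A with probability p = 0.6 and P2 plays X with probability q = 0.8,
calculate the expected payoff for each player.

E[P1] = 4.16, E[P2] = 1.36

Work:
E[P1] = p·q·π₁(A,X) + p·(1-q)·π₁(A,Y) + (1-p)·q·π₁(B,X) + (1-p)·(1-q)·π₁(B,Y)
= 0.6·0.8·2 + 0.6·0.2·6 + 0.4·0.8·7 + 0.4·0.2·3
= 4.16

E[P2] = 1.36 (similar calculation)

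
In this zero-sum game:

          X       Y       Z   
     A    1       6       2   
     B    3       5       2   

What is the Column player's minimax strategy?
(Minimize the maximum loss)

Column should play Z, value = 2

Work:
Column player minimizes Row's maximum payoff:
Column X: max payoff to Row = 3
Column Y: max payoff to Row = 6
Column Z: max payoff to Row = 2
Minimum is 2, achieved by column Z.
Minimax strategy: Z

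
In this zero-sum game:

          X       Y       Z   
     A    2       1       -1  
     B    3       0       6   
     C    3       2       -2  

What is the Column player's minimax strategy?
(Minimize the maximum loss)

Column should play Y, value = 2

Work:
Column player minimizes Row's maximum payoff:
Column X: max payoff to Row = 3
Column Y: max payoff to Row = 2
Column Z: max payoff to Row = 6
Minimum is 2, achieved by column Y.
Minimax strategy: Y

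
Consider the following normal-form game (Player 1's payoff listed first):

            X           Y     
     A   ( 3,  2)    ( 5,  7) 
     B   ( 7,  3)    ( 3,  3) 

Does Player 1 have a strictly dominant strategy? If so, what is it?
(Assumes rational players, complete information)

No strictly dominant strategy exists for Player 1

Work:
A strategy strictly dominates another if it gives a strictly higher payoff against every opponent action. Compare each pair of P1's strategies column-by-column:
  A vs B: [3 vs 7, 5 vs 3] → A does not strictly dominate B (column X: 3 ≤ 7)
  B vs A: [7 vs 3, 3 vs 5] → B does not strictly dominate A (column Y: 3 ≤ 5)
No single strategy strictly dominates all others → no strictly dominant strategy.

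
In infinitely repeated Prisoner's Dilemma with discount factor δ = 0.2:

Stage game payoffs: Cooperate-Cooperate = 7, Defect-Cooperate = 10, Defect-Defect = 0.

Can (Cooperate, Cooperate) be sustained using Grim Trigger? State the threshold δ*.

δ* = 0.3; since δ = 0.2 < 0.3, cooperation cannot be sustained

Work:
For Grim Trigger:
Cooperate forever: 7/(1-δ)
Defect then punished: 10 + 0·δ/(1-δ)
Need: 7/(1-δ) ≥ 10 + 0·δ/(1-δ)
Solving: δ ≥ (T-R)/(T-P) = (10-7)/(10-0) = 0.3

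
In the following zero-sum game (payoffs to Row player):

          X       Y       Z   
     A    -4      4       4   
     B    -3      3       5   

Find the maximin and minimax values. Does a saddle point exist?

Maximin = -3, Minimax = -3, Saddle: True

Work:
Row minimums: [-4, -3] → maximin = -3
Column maximums: [-3, 4, 5] → minimax = -3
Saddle point exists! Game value = -3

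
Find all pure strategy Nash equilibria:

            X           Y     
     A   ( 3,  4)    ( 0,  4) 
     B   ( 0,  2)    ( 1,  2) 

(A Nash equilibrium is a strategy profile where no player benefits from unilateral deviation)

Nash equilibrium: (A, X), (B, Y)

Work:
Best responses:
  P1 vs X: payoffs [3, 0] → best response A (payoff 3)
  P1 vs Y: payoffs [0, 1] → best response B (payoff 1)
  P2 vs A: payoffs [4, 4] → best response X/Y (payoff 4)
  P2 vs B: payoffs [2, 2] → best response X/Y (payoff 2)
Mutual best responses: (A,X), (B,Y) → Nash equilibria.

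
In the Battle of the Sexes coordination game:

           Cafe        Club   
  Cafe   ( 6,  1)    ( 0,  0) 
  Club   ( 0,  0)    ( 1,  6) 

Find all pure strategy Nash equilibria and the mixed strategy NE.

Pure NE: (Cafe, Cafe) and (Club, Club); Mixed NE: p = 0.8571, q = 0.1429

Work:
Check pure NE:
(Cafe, Cafe): (6, 1) - no unilateral deviation beneficial
(Club, Club): (1, 6) - no unilateral deviation beneficial
Mixed NE: P1 plays Cafe with p = 0.8571, P2 plays Cafe with q = 0.1429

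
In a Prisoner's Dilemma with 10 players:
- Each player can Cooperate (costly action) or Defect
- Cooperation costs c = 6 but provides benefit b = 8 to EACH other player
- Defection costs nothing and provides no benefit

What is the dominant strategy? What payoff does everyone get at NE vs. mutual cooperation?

Dominant: Defect; NE payoff = 0; Coop payoff = 66

Work:
Defect dominates (saves cost c = 6, benefit to others is external)
NE: All defect → everyone gets 0
If all cooperate: each receives (9)×8 - 6 = 66
Social dilemma: 66 > 0 but NE gives 0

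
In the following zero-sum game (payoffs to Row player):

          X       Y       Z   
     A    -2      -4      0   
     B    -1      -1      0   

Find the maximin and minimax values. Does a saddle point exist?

Maximin = -1, Minimax = -1, Saddle: True

Work:
Row minimums: [-4, -1] → maximin = -1
Column maximums: [-1, -1, 0] → minimax = -1
Saddle point exists! Game value = -1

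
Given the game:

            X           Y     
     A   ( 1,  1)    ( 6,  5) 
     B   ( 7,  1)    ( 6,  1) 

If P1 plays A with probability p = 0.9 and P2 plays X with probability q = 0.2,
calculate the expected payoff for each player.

E[P1] = 5.12, E[P2] = 3.88

Work:
E[P1] = p·q·π₁(A,X) + p·(1-q)·π₁(A,Y) + (1-p)·q·π₁(B,X) + (1-p)·(1-q)·π₁(B,Y)
= 0.9·0.2·1 + 0.9·0.8·6 + 0.1·0.2·7 + 0.1·0.8·6
= 5.12

E[P2] = 3.88 (similar calculation)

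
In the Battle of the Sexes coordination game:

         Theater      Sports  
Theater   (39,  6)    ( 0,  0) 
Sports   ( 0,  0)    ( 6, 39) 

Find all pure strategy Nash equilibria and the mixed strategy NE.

Pure NE: (Theater, Theater) and (Sports, Sports); Mixed NE: p = 0.8667, q = 0.1333

Work:
Check pure NE:
(Theater, Theater): (39, 6) - no unilateral deviation beneficial
(Sports, Sports): (6, 39) - no unilateral deviation beneficial
Mixed NE: P1 plays Theater with p = 0.8667, P2 plays Theater with q = 0.1333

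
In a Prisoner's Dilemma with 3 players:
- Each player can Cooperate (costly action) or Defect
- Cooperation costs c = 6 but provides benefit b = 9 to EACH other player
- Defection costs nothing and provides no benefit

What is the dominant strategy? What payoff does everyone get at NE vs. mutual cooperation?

Dominant: Defect; NE payoff = 0; Coop payoff = 12

Work:
Defect dominates (saves cost c = 6, benefit to others is external)
NE: All defect → everyone gets 0
If all cooperate: each receives (2)×9 - 6 = 12
Social dilemma: 12 > 0 but NE gives 0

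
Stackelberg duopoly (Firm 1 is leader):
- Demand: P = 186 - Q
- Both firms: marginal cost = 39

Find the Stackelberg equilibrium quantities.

q₁* (leader) = 73.5, q₂* (follower) = 36.75

Work:
Follower's reaction: q₂ = (a - c - q₁)/2
Leader substitutes: π₁ = q₁·(a - q₁ - (a-c-q₁)/2 - c)
FOC: q₁* = (186 - 39)/2 = 73.50
Then: q₂* = (186 - 39 - 73.5)/2 = 36.75
Leader has first-mover advantage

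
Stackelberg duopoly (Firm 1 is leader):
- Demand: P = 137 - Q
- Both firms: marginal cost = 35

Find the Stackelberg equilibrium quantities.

q₁* (leader) = 51.0, q₂* (follower) = 25.5

Work:
Follower's reaction: q₂ = (a - c - q₁)/2
Leader substitutes: π₁ = q₁·(a - q₁ - (a-c-q₁)/2 - c)
FOC: q₁* = (137 - 35)/2 = 51.00
Then: q₂* = (137 - 35 - 51.0)/2 = 25.50
Leader has first-mover advantage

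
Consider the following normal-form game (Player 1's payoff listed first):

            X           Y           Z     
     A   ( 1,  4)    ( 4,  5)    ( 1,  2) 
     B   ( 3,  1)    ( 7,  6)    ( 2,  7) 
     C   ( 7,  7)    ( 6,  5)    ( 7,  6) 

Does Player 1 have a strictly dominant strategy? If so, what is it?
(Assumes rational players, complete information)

No strictly dominant strategy exists for Player 1

Work:
A strategy strictly dominates another if it gives a strictly higher payoff against every opponent action. Compare each pair of P1's strategies column-by-column:
  A vs B: [1 vs 3, 4 vs 7, 1 vs 2] → A does not strictly dominate B (column X: 1 ≤ 3)
  A vs C: [1 vs 7, 4 vs 6, 1 vs 7] → A does not strictly dominate C (column X: 1 ≤ 7)
  B vs A: [3 vs 1, 7 vs 4, 2 vs 1] → B strictly dominates A
  B vs C: [3 vs 7, 7 vs 6, 2 vs 7] → B does not strictly dominate C (column X: 3 ≤ 7)
  C vs A: [7 vs 1, 6 vs 4, 7 vs 1] → C strictly dominates A
  C vs B: [7 vs 3, 6 vs 7, 7 vs 2] → C does not strictly dominate B (column Y: 6 ≤ 7)
No single strategy strictly dominates all others → no strictly dominant strategy.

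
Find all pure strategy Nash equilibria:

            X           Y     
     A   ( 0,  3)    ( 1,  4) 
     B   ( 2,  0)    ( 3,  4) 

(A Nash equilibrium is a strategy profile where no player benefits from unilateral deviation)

Nash equilibrium: (B, Y)

Work:
Best responses:
  P1 vs X: payoffs [0, 2] → best response B (payoff 2)
  P1 vs Y: payoffs [1, 3] → best response B (payoff 3)
  P2 vs A: payoffs [3, 4] → best response Y (payoff 4)
  P2 vs B: payoffs [0, 4] → best response Y (payoff 4)
Mutual best responses: (B,Y) → Nash equilibria.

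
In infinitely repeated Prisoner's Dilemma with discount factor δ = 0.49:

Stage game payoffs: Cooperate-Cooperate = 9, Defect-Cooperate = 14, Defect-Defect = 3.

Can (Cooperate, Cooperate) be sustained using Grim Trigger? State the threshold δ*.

δ* = 0.4545; since δ = 0.49 ≥ 0.4545, cooperation can be sustained

Work:
For Grim Trigger:
Cooperate forever: 9/(1-δ)
Defect then punished: 14 + 3·δ/(1-δ)
Need: 9/(1-δ) ≥ 14 + 3·δ/(1-δ)
Solving: δ ≥ (T-R)/(T-P) = (14-9)/(14-3) = 0.4545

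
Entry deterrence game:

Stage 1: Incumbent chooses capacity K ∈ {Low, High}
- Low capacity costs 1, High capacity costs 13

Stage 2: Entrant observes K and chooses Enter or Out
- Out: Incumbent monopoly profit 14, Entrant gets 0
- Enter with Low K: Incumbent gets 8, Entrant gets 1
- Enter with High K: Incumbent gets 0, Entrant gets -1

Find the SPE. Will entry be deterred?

SPE: (Low, Enter|Low, Out|High); Entry not deterred. Incumbent net profit = 7, Entrant gets 1

Work:
After Low K: Entrant enters (1 > 0)
After High K: Entrant stays out (-1 < 0)
Incumbent: Low → 8−1=7, High → 14−13=1
Incumbent chooses Low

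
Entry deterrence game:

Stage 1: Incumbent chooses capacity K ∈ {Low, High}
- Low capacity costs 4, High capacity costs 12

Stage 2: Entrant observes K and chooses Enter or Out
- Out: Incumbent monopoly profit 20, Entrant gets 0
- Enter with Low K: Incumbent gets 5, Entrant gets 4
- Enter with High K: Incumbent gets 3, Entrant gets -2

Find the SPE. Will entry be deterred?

SPE: (High, Enter|Low, Out|High); Entry deterred. Incumbent net profit = 8

Work:
After Low K: Entrant enters (4 > 0)
After High K: Entrant stays out (-2 < 0)
Incumbent: Low → 5−4=1, High → 20−12=8
Incumbent chooses High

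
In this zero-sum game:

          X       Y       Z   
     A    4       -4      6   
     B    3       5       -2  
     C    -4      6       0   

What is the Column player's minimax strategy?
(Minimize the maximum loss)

Column should play X, value = 4

Work:
Column player minimizes Row's maximum payoff:
Column X: max payoff to Row = 4
Column Y: max payoff to Row = 6
Column Z: max payoff to Row = 6
Minimum is 4, achieved by column X.
Minimax strategy: X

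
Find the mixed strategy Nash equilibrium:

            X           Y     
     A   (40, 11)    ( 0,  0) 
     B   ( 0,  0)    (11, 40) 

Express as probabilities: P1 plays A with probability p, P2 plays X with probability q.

p = 0.7843, q = 0.2157

Work:
Find probabilities that make opponent indifferent:
P2 chooses q to make P1 indifferent between A and B
P1 chooses p to make P2 indifferent between X and Y
Mixed NE: P1 plays (A: 0.7843, B: 0.2157), P2 plays (X: 0.2157, Y: 0.7843)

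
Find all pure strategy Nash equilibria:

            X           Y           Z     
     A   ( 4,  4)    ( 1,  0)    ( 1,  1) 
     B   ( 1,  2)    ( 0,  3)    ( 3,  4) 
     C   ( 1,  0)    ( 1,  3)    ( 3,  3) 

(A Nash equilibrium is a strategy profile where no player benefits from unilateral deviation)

Nash equilibrium: (A, X), (B, Z), (C, Y), (C, Z)

Work:
Best responses:
  P1 vs X: payoffs [4, 1, 1] → best response A (payoff 4)
  P1 vs Y: payoffs [1, 0, 1] → best response A/C (payoff 1)
  P1 vs Z: payoffs [1, 3, 3] → best response B/C (payoff 3)
  P2 vs A: payoffs [4, 0, 1] → best response X (payoff 4)
  P2 vs B: payoffs [2, 3, 4] → best response Z (payoff 4)
  P2 vs C: payoffs [0, 3, 3] → best response Y/Z (payoff 3)
Mutual best responses: (A,X), (B,Z), (C,Y), (C,Z) → Nash equilibria.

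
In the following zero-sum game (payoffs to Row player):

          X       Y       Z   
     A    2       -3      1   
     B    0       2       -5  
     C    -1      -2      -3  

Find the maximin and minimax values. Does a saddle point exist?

Maximin = -3, Minimax = 1, Saddle: False

Work:
Row minimums: [-3, -5, -3] → maximin = -3
Column maximums: [2, 2, 1] → minimax = 1
No saddle point (maximin ≠ minimax). Mixed strategy needed.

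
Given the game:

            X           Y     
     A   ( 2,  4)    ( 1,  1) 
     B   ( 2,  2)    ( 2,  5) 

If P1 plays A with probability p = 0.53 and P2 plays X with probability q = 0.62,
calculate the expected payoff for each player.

E[P1] = 1.7986, E[P2] = 2.9916

Work:
E[P1] = p·q·π₁(A,X) + p·(1-q)·π₁(A,Y) + (1-p)·q·π₁(B,X) + (1-p)·(1-q)·π₁(B,Y)
= 0.53·0.62·2 + 0.53·0.38·1 + 0.47·0.62·2 + 0.47·0.38·2
= 1.7986

E[P2] = 2.9916 (similar calculation)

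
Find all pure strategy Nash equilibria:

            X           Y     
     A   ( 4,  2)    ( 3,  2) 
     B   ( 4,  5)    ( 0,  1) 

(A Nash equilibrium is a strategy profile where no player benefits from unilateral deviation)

Nash equilibrium: (A, X), (A, Y), (B, X)

Work:
Best responses:
  P1 vs X: payoffs [4, 4] → best response A/B (payoff 4)
  P1 vs Y: payoffs [3, 0] → best response A (payoff 3)
  P2 vs A: payoffs [2, 2] → best response X/Y (payoff 2)
  P2 vs B: payoffs [5, 1] → best response X (payoff 5)
Mutual best responses: (A,X), (A,Y), (B,X) → Nash equilibria.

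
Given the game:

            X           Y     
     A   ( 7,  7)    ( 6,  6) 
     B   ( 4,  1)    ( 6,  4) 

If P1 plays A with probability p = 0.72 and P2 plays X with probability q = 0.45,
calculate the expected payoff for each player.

E[P1] = 6.072, E[P2] = 5.386

Work:
E[P1] = p·q·π₁(A,X) + p·(1-q)·π₁(A,Y) + (1-p)·q·π₁(B,X) + (1-p)·(1-q)·π₁(B,Y)
= 0.72·0.45·7 + 0.72·0.55·6 + 0.28·0.45·4 + 0.28·0.55·6
= 6.072

E[P2] = 5.386 (similar calculation)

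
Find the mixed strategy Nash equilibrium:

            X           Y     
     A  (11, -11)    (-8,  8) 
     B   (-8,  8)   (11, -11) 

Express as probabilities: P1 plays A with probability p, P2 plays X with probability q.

p = 0.5, q = 0.5

Work:
Find probabilities that make opponent indifferent:
P2 chooses q to make P1 indifferent between A and B
P1 chooses p to make P2 indifferent between X and Y
Mixed NE: P1 plays (A: 0.5, B: 0.5), P2 plays (X: 0.5, Y: 0.5)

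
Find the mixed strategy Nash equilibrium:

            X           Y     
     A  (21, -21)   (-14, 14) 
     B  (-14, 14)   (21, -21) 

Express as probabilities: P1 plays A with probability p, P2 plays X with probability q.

p = 0.5, q = 0.5

Work:
Find probabilities that make opponent indifferent:
P2 chooses q to make P1 indifferent between A and B
P1 chooses p to make P2 indifferent between X and Y
Mixed NE: P1 plays (A: 0.5, B: 0.5), P2 plays (X: 0.5, Y: 0.5)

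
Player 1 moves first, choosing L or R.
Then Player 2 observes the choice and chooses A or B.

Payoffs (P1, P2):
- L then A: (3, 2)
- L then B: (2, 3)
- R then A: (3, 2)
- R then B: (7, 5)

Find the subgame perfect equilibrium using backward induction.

P1 plays R, P2 plays B after L and B after R; Payoff (7, 5)

Work:
Backward induction:
After L: P2 chooses B → P1 gets 2
After R: P2 chooses B → P1 gets 7
P1 chooses R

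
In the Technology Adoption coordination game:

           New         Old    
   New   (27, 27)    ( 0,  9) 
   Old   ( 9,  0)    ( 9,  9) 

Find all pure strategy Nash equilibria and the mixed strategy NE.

Pure NE: (New, New) and (Old, Old); Mixed NE: p = 0.3333, q = 0.3333

Work:
Check pure NE:
(New, New): (27, 27) - no unilateral deviation beneficial
(Old, Old): (9, 9) - no unilateral deviation beneficial
Mixed NE: P1 plays New with p = 0.3333, P2 plays New with q = 0.3333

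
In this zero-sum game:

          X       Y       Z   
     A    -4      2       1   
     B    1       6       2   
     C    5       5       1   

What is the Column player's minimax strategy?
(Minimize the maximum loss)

Column should play Z, value = 2

Work:
Column player minimizes Row's maximum payoff:
Column X: max payoff to Row = 5
Column Y: max payoff to Row = 6
Column Z: max payoff to Row = 2
Minimum is 2, achieved by column Z.
Minimax strategy: Z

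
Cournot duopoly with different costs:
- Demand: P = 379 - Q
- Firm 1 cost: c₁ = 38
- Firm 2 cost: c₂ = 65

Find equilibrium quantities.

q₁* = 122.67, q₂* = 95.67

Work:
Reaction: q₁ = (379 - 38 - q₂)/2
Reaction: q₂ = (379 - 65 - q₁)/2
Solve simultaneously:
q₁* = (379 - 2×38 + 65)/3 = 122.67
q₂* = (379 - 2×65 + 38)/3 = 95.67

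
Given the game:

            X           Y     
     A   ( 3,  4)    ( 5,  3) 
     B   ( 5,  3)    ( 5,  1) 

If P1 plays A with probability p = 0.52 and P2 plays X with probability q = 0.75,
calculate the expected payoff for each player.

E[P1] = 4.22, E[P2] = 3.15

Work:
E[P1] = p·q·π₁(A,X) + p·(1-q)·π₁(A,Y) + (1-p)·q·π₁(B,X) + (1-p)·(1-q)·π₁(B,Y)
= 0.52·0.75·3 + 0.52·0.25·5 + 0.48·0.75·5 + 0.48·0.25·5
= 4.22

E[P2] = 3.15 (similar calculation)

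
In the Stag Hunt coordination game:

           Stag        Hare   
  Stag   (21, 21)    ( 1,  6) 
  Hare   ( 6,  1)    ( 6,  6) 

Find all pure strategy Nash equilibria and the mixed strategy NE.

Pure NE: (Stag, Stag) and (Hare, Hare); Mixed NE: p = 0.25, q = 0.25

Work:
Check pure NE:
(Stag, Stag): (21, 21) - no unilateral deviation beneficial
(Hare, Hare): (6, 6) - no unilateral deviation beneficial
Mixed NE: P1 plays Stag with p = 0.25, P2 plays Stag with q = 0.25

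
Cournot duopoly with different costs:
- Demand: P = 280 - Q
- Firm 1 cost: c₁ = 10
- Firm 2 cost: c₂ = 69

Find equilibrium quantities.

q₁* = 109.67, q₂* = 50.67

Work:
Reaction: q₁ = (280 - 10 - q₂)/2
Reaction: q₂ = (280 - 69 - q₁)/2
Solve simultaneously:
q₁* = (280 - 2×10 + 69)/3 = 109.67
q₂* = (280 - 2×69 + 10)/3 = 50.67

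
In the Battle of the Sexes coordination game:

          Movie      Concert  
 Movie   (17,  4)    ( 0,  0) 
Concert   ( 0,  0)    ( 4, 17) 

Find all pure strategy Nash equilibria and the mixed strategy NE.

Pure NE: (Movie, Movie) and (Concert, Concert); Mixed NE: p = 0.8095, q = 0.1905

Work:
Check pure NE:
(Movie, Movie): (17, 4) - no unilateral deviation beneficial
(Concert, Concert): (4, 17) - no unilateral deviation beneficial
Mixed NE: P1 plays Movie with p = 0.8095, P2 plays Movie with q = 0.1905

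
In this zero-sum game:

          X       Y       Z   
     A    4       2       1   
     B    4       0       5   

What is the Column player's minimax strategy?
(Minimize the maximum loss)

Column should play Y, value = 2

Work:
Column player minimizes Row's maximum payoff:
Column X: max payoff to Row = 4
Column Y: max payoff to Row = 2
Column Z: max payoff to Row = 5
Minimum is 2, achieved by column Y.
Minimax strategy: Y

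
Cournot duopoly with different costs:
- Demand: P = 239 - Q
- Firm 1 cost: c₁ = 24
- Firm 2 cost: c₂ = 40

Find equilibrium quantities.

q₁* = 77.0, q₂* = 61.0

Work:
Reaction: q₁ = (239 - 24 - q₂)/2
Reaction: q₂ = (239 - 40 - q₁)/2
Solve simultaneously:
q₁* = (239 - 2×24 + 40)/3 = 77.0
q₂* = (239 - 2×40 + 24)/3 = 61.0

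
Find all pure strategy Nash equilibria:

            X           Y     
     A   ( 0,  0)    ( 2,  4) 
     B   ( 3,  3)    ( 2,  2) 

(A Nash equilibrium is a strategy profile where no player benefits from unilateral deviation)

Nash equilibrium: (A, Y), (B, X)

Work:
Best responses:
  P1 vs X: payoffs [0, 3] → best response B (payoff 3)
  P1 vs Y: payoffs [2, 2] → best response A/B (payoff 2)
  P2 vs A: payoffs [0, 4] → best response Y (payoff 4)
  P2 vs B: payoffs [3, 2] → best response X (payoff 3)
Mutual best responses: (A,Y), (B,X) → Nash equilibria.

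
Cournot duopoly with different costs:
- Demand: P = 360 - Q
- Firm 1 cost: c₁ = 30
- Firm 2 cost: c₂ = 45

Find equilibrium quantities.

q₁* = 115.0, q₂* = 100.0

Work:
Reaction: q₁ = (360 - 30 - q₂)/2
Reaction: q₂ = (360 - 45 - q₁)/2
Solve simultaneously:
q₁* = (360 - 2×30 + 45)/3 = 115.0
q₂* = (360 - 2×45 + 30)/3 = 100.0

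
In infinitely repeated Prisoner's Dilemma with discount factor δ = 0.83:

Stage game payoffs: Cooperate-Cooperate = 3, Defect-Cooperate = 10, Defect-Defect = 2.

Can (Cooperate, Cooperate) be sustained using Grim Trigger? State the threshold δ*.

δ* = 0.875; since δ = 0.83 < 0.875, cooperation cannot be sustained

Work:
For Grim Trigger:
Cooperate forever: 3/(1-δ)
Defect then punished: 10 + 2·δ/(1-δ)
Need: 3/(1-δ) ≥ 10 + 2·δ/(1-δ)
Solving: δ ≥ (T-R)/(T-P) = (10-3)/(10-2) = 0.875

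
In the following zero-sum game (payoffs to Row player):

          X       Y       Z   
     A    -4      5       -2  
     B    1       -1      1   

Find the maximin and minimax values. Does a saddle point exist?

Maximin = -1, Minimax = 1, Saddle: False

Work:
Row minimums: [-4, -1] → maximin = -1
Column maximums: [1, 5, 1] → minimax = 1
No saddle point (maximin ≠ minimax). Mixed strategy needed.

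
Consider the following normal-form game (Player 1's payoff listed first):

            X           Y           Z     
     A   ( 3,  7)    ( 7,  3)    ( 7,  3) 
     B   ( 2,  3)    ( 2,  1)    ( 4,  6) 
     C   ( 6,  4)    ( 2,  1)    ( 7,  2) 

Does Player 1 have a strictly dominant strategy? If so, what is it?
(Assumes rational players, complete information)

No strictly dominant strategy exists for Player 1

Work:
A strategy strictly dominates another if it gives a strictly higher payoff against every opponent action. Compare each pair of P1's strategies column-by-column:
  A vs B: [3 vs 2, 7 vs 2, 7 vs 4] → A strictly dominates B
  A vs C: [3 vs 6, 7 vs 2, 7 vs 7] → A does not strictly dominate C (column X: 3 ≤ 6)
  B vs A: [2 vs 3, 2 vs 7, 4 vs 7] → B does not strictly dominate A (column X: 2 ≤ 3)
  B vs C: [2 vs 6, 2 vs 2, 4 vs 7] → B does not strictly dominate C (column X: 2 ≤ 6)
  C vs A: [6 vs 3, 2 vs 7, 7 vs 7] → C does not strictly dominate A (column Y: 2 ≤ 7)
  C vs B: [6 vs 2, 2 vs 2, 7 vs 4] → C does not strictly dominate B (column Y: 2 ≤ 2)
No single strategy strictly dominates all others → no strictly dominant strategy.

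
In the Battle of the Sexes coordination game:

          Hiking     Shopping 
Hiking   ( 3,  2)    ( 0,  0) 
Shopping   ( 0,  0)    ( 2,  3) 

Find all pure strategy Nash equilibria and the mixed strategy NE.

Pure NE: (Hiking, Hiking) and (Shopping, Shopping); Mixed NE: p = 0.6, q = 0.4

Work:
Check pure NE:
(Hiking, Hiking): (3, 2) - no unilateral deviation beneficial
(Shopping, Shopping): (2, 3) - no unilateral deviation beneficial
Mixed NE: P1 plays Hiking with p = 0.6, P2 plays Hiking with q = 0.4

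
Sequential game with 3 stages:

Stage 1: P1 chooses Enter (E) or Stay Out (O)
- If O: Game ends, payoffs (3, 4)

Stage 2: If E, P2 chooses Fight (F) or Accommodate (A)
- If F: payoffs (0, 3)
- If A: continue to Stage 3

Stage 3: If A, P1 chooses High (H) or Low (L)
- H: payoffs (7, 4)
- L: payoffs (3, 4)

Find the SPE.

SPE: (E, A, H); Outcome (7, 4)

Work:
Stage 3: P1 chooses H (7 vs 3)
Stage 2: P2: F->3, A->4 (anticipating H). Choose A
Stage 1: P1: O->3, E->7 (anticipating A, H). Choose E
SPE path: E -> A -> H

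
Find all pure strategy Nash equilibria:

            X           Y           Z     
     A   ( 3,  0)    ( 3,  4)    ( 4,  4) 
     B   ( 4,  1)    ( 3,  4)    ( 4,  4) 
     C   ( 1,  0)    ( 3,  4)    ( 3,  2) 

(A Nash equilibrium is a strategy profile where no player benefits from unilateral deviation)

Nash equilibrium: (A, Y), (A, Z), (B, Y), (B, Z), (C, Y)

Work:
Best responses:
  P1 vs X: payoffs [3, 4, 1] → best response B (payoff 4)
  P1 vs Y: payoffs [3, 3, 3] → best response A/B/C (payoff 3)
  P1 vs Z: payoffs [4, 4, 3] → best response A/B (payoff 4)
  P2 vs A: payoffs [0, 4, 4] → best response Y/Z (payoff 4)
  P2 vs B: payoffs [1, 4, 4] → best response Y/Z (payoff 4)
  P2 vs C: payoffs [0, 4, 2] → best response Y (payoff 4)
Mutual best responses: (A,Y), (A,Z), (B,Y), (B,Z), (C,Y) → Nash equilibria.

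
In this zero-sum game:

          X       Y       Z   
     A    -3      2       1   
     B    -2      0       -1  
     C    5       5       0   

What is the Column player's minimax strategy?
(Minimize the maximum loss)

Column should play Z, value = 1

Work:
Column player minimizes Row's maximum payoff:
Column X: max payoff to Row = 5
Column Y: max payoff to Row = 5
Column Z: max payoff to Row = 1
Minimum is 1, achieved by column Z.
Minimax strategy: Z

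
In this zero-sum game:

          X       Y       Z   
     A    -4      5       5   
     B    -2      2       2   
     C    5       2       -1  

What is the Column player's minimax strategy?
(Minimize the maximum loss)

Column should play X or Y or Z (all achieve the minimum), value = 5

Work:
Column player minimizes Row's maximum payoff:
Column X: max payoff to Row = 5
Column Y: max payoff to Row = 5
Column Z: max payoff to Row = 5
Minimum is 5, achieved by columns X, Y, Z (tied).
Each of X or Y or Z is a minimax strategy.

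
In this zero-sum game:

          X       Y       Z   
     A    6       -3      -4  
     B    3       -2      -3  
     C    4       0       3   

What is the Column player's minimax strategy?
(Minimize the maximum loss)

Column should play Y, value = 0

Work:
Column player minimizes Row's maximum payoff:
Column X: max payoff to Row = 6
Column Y: max payoff to Row = 0
Column Z: max payoff to Row = 3
Minimum is 0, achieved by column Y.
Minimax strategy: Y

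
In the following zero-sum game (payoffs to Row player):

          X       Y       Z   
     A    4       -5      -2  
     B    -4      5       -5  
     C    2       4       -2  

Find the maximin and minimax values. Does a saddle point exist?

Maximin = -2, Minimax = -2, Saddle: True

Work:
Row minimums: [-5, -5, -2] → maximin = -2
Column maximums: [4, 5, -2] → minimax = -2
Saddle point exists! Game value = -2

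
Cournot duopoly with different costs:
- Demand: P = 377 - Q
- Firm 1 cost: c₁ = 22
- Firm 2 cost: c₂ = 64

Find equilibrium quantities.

q₁* = 132.33, q₂* = 90.33

Work:
Reaction: q₁ = (377 - 22 - q₂)/2
Reaction: q₂ = (377 - 64 - q₁)/2
Solve simultaneously:
q₁* = (377 - 2×22 + 64)/3 = 132.33
q₂* = (377 - 2×64 + 22)/3 = 90.33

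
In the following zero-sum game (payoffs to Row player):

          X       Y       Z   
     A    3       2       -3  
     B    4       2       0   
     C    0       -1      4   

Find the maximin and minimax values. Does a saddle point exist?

Maximin = 0, Minimax = 2, Saddle: False

Work:
Row minimums: [-3, 0, -1] → maximin = 0
Column maximums: [4, 2, 4] → minimax = 2
No saddle point (maximin ≠ minimax). Mixed strategy needed.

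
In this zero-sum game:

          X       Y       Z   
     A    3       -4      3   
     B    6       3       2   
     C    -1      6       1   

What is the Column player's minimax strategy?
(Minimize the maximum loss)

Column should play Z, value = 3

Work:
Column player minimizes Row's maximum payoff:
Column X: max payoff to Row = 6
Column Y: max payoff to Row = 6
Column Z: max payoff to Row = 3
Minimum is 3, achieved by column Z.
Minimax strategy: Z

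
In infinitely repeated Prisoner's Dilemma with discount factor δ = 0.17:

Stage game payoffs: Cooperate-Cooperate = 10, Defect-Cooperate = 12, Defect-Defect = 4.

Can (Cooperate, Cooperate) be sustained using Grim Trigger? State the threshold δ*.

δ* = 0.25; since δ = 0.17 < 0.25, cooperation cannot be sustained

Work:
For Grim Trigger:
Cooperate forever: 10/(1-δ)
Defect then punished: 12 + 4·δ/(1-δ)
Need: 10/(1-δ) ≥ 12 + 4·δ/(1-δ)
Solving: δ ≥ (T-R)/(T-P) = (12-10)/(12-4) = 0.25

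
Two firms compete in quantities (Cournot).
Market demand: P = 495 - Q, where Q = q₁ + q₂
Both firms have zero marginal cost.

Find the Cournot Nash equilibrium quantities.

q₁* = q₂* = 165.0; P* = 165.0

Work:
Profit: π_i = P·q_i = (a - q_i - q_j)·q_i
FOC: ∂π_i/∂q_i = a - 2q_i - q_j = 0
Reaction function: q_i = (495 - q_j)/2
Symmetry: q* = 495/3 = 165.0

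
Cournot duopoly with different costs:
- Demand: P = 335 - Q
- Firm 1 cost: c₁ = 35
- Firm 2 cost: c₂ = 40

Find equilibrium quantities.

q₁* = 101.67, q₂* = 96.67

Work:
Reaction: q₁ = (335 - 35 - q₂)/2
Reaction: q₂ = (335 - 40 - q₁)/2
Solve simultaneously:
q₁* = (335 - 2×35 + 40)/3 = 101.67
q₂* = (335 - 2×40 + 35)/3 = 96.67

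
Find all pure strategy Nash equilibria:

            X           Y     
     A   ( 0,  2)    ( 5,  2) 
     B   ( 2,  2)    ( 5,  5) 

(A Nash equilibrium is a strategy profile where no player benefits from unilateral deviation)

Nash equilibrium: (A, Y), (B, Y)

Work:
Best responses:
  P1 vs X: payoffs [0, 2] → best response B (payoff 2)
  P1 vs Y: payoffs [5, 5] → best response A/B (payoff 5)
  P2 vs A: payoffs [2, 2] → best response X/Y (payoff 2)
  P2 vs B: payoffs [2, 5] → best response Y (payoff 5)
Mutual best responses: (A,Y), (B,Y) → Nash equilibria.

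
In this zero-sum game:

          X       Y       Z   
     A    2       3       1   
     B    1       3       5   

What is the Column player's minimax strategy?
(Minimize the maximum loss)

Column should play X, value = 2

Work:
Column player minimizes Row's maximum payoff:
Column X: max payoff to Row = 2
Column Y: max payoff to Row = 3
Column Z: max payoff to Row = 5
Minimum is 2, achieved by column X.
Minimax strategy: X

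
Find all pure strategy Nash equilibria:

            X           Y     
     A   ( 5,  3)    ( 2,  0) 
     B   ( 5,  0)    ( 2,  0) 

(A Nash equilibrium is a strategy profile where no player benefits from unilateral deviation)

Nash equilibrium: (A, X), (B, X), (B, Y)

Work:
Best responses:
  P1 vs X: payoffs [5, 5] → best response A/B (payoff 5)
  P1 vs Y: payoffs [2, 2] → best response A/B (payoff 2)
  P2 vs A: payoffs [3, 0] → best response X (payoff 3)
  P2 vs B: payoffs [0, 0] → best response X/Y (payoff 0)
Mutual best responses: (A,X), (B,X), (B,Y) → Nash equilibria.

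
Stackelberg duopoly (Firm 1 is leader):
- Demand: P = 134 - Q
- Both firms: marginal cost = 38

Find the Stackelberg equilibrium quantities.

q₁* (leader) = 48.0, q₂* (follower) = 24.0

Work:
Follower's reaction: q₂ = (a - c - q₁)/2
Leader substitutes: π₁ = q₁·(a - q₁ - (a-c-q₁)/2 - c)
FOC: q₁* = (134 - 38)/2 = 48.00
Then: q₂* = (134 - 38 - 48.0)/2 = 24.00
Leader has first-mover advantage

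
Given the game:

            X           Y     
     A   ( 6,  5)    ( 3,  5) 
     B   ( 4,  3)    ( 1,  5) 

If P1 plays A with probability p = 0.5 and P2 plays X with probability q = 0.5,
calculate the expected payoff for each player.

E[P1] = 3.5, E[P2] = 4.5

Work:
E[P1] = p·q·π₁(A,X) + p·(1-q)·π₁(A,Y) + (1-p)·q·π₁(B,X) + (1-p)·(1-q)·π₁(B,Y)
= 0.5·0.5·6 + 0.5·0.5·3 + 0.5·0.5·4 + 0.5·0.5·1
= 3.5

E[P2] = 4.5 (similar calculation)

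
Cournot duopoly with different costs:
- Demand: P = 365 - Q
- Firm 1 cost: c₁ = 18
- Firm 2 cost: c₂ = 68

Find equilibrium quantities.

q₁* = 132.33, q₂* = 82.33

Work:
Reaction: q₁ = (365 - 18 - q₂)/2
Reaction: q₂ = (365 - 68 - q₁)/2
Solve simultaneously:
q₁* = (365 - 2×18 + 68)/3 = 132.33
q₂* = (365 - 2×68 + 18)/3 = 82.33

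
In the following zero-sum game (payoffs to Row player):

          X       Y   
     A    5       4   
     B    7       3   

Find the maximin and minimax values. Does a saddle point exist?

Maximin = 4, Minimax = 4, Saddle: True

Work:
Row minimums: [4, 3] → maximin = 4
Column maximums: [7, 4] → minimax = 4
Saddle point exists! Game value = 4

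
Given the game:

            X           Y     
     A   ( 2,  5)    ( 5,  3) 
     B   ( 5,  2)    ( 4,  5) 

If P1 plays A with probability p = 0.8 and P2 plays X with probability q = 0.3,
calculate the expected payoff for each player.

E[P1] = 4.14, E[P2] = 3.7

Work:
E[P1] = p·q·π₁(A,X) + p·(1-q)·π₁(A,Y) + (1-p)·q·π₁(B,X) + (1-p)·(1-q)·π₁(B,Y)
= 0.8·0.3·2 + 0.8·0.7·5 + 0.2·0.3·5 + 0.2·0.7·4
= 4.14

E[P2] = 3.7 (similar calculation)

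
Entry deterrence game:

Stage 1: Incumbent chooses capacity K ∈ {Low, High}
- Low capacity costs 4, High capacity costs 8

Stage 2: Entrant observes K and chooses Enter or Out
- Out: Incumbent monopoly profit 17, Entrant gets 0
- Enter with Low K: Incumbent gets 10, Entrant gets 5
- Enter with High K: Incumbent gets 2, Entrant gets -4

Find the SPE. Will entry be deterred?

SPE: (High, Enter|Low, Out|High); Entry deterred. Incumbent net profit = 9

Work:
After Low K: Entrant enters (5 > 0)
After High K: Entrant stays out (-4 < 0)
Incumbent: Low → 10−4=6, High → 17−8=9
Incumbent chooses High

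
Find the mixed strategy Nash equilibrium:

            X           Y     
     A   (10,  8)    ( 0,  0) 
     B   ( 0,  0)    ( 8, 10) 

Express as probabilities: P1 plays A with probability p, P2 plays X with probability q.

p = 0.5556, q = 0.4444

Work:
Find probabilities that make opponent indifferent:
P2 chooses q to make P1 indifferent between A and B
P1 chooses p to make P2 indifferent between X and Y
Mixed NE: P1 plays (A: 0.5556, B: 0.4444), P2 plays (X: 0.4444, Y: 0.5556)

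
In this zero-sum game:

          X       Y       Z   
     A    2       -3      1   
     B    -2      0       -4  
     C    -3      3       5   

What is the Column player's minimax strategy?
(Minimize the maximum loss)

Column should play X, value = 2

Work:
Column player minimizes Row's maximum payoff:
Column X: max payoff to Row = 2
Column Y: max payoff to Row = 3
Column Z: max payoff to Row = 5
Minimum is 2, achieved by column X.
Minimax strategy: X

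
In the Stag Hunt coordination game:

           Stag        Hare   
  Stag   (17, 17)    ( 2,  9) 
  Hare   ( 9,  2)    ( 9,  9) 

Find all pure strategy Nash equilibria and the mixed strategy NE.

Pure NE: (Stag, Stag) and (Hare, Hare); Mixed NE: p = 0.4667, q = 0.4667

Work:
Check pure NE:
(Stag, Stag): (17, 17) - no unilateral deviation beneficial
(Hare, Hare): (9, 9) - no unilateral deviation beneficial
Mixed NE: P1 plays Stag with p = 0.4667, P2 plays Stag with q = 0.4667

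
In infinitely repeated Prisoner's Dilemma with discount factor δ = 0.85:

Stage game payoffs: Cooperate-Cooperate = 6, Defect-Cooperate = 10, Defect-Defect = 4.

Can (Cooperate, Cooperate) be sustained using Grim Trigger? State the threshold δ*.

δ* = 0.6667; since δ = 0.85 ≥ 0.6667, cooperation can be sustained

Work:
For Grim Trigger:
Cooperate forever: 6/(1-δ)
Defect then punished: 10 + 4·δ/(1-δ)
Need: 6/(1-δ) ≥ 10 + 4·δ/(1-δ)
Solving: δ ≥ (T-R)/(T-P) = (10-6)/(10-4) = 0.6667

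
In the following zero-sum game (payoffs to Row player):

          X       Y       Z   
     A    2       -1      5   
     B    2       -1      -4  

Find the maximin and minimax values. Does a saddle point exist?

Maximin = -1, Minimax = -1, Saddle: True

Work:
Row minimums: [-1, -4] → maximin = -1
Column maximums: [2, -1, 5] → minimax = -1
Saddle point exists! Game value = -1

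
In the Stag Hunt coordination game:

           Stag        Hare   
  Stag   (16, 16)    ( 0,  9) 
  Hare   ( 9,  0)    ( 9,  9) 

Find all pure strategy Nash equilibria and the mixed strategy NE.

Pure NE: (Stag, Stag) and (Hare, Hare); Mixed NE: p = 0.5625, q = 0.5625

Work:
Check pure NE:
(Stag, Stag): (16, 16) - no unilateral deviation beneficial
(Hare, Hare): (9, 9) - no unilateral deviation beneficial
Mixed NE: P1 plays Stag with p = 0.5625, P2 plays Stag with q = 0.5625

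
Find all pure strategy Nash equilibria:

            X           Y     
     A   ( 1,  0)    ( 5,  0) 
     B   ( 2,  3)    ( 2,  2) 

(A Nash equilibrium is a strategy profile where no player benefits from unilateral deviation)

Nash equilibrium: (A, Y), (B, X)

Work:
Best responses:
  P1 vs X: payoffs [1, 2] → best response B (payoff 2)
  P1 vs Y: payoffs [5, 2] → best response A (payoff 5)
  P2 vs A: payoffs [0, 0] → best response X/Y (payoff 0)
  P2 vs B: payoffs [3, 2] → best response X (payoff 3)
Mutual best responses: (A,Y), (B,X) → Nash equilibria.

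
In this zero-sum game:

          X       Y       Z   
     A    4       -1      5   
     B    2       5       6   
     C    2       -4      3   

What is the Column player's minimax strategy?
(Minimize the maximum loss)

Column should play X, value = 4

Work:
Column player minimizes Row's maximum payoff:
Column X: max payoff to Row = 4
Column Y: max payoff to Row = 5
Column Z: max payoff to Row = 6
Minimum is 4, achieved by column X.
Minimax strategy: X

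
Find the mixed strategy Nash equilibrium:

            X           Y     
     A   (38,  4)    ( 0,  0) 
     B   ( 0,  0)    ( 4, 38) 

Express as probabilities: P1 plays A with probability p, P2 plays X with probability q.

p = 0.9048, q = 0.0952

Work:
Find probabilities that make opponent indifferent:
P2 chooses q to make P1 indifferent between A and B
P1 chooses p to make P2 indifferent between X and Y
Mixed NE: P1 plays (A: 0.9048, B: 0.0952), P2 plays (X: 0.0952, Y: 0.9048)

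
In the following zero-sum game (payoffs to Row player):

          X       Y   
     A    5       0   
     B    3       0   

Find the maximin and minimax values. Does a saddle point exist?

Maximin = 0, Minimax = 0, Saddle: True

Work:
Row minimums: [0, 0] → maximin = 0
Column maximums: [5, 0] → minimax = 0
Saddle point exists! Game value = 0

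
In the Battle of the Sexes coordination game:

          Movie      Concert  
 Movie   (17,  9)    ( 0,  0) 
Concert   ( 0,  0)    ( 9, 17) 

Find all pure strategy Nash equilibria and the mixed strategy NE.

Pure NE: (Movie, Movie) and (Concert, Concert); Mixed NE: p = 0.6538, q = 0.3462

Work:
Check pure NE:
(Movie, Movie): (17, 9) - no unilateral deviation beneficial
(Concert, Concert): (9, 17) - no unilateral deviation beneficial
Mixed NE: P1 plays Movie with p = 0.6538, P2 plays Movie with q = 0.3462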